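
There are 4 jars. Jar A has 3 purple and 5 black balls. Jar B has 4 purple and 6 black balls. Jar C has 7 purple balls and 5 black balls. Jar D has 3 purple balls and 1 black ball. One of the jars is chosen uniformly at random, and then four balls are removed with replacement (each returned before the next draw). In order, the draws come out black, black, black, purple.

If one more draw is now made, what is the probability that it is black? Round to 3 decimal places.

Under each hypothesis, the probability of the observed sequence is: P(data | jar A) = (5/8)(5/8)(5/8)(3/8) = 0.091553; P(data | jar B) = (6/10)(6/10)(6/10)(4/10) = 0.0864; P(data | jar C) = (5/12)(5/12)(5/12)(7/12) = 0.042197; P(data | jar D) = (1/4)(1/4)(1/4)(3/4) = 0.011719.
Multiplying each by its prior: 1/4 · 0.091553 = 0.022888, 1/4 · 0.0864 = 0.0216, 1/4 · 0.042197 = 0.010549, 1/4 · 0.011719 = 0.0029297; with total 0.057967.
Normalising, the posterior is P(jar A | data) = 0.39485, P(jar B | data) = 0.37262, P(jar C | data) = 0.18199, P(jar D | data) = 0.05054.
The predictive probability is P(black next | data) = (5/8)(0.39485) + (3/5)(0.37262) + (5/12)(0.18199) + (1/4)(0.05054) = 0.55882.

0.559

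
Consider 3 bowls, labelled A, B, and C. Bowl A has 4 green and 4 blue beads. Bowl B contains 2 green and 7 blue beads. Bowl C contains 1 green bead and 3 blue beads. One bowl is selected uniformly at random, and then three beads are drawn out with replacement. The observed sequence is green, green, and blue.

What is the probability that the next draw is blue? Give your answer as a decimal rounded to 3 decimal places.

Compute the likelihood of the observed sequence for each case: P(data | bowl A) = (4/8)(4/8)(4/8) = 0.125; P(data | bowl B) = (2/9)(2/9)(7/9) = 0.038409; P(data | bowl C) = (1/4)(1/4)(3/4) = 0.046875.
The prior-weighted likelihoods are 1/3 · 0.125 = 0.041667, 1/3 · 0.038409 = 0.012803, 1/3 · 0.046875 = 0.015625; these sum to 0.070095.
Normalising, the posterior is P(bowl A | data) = 0.59443, P(bowl B | data) = 0.18265, P(bowl C | data) = 0.22291.
The predictive probability is P(blue next | data) = (1/2)(0.59443) + (7/9)(0.18265) + (3/4)(0.22291) = 0.60646.

0.606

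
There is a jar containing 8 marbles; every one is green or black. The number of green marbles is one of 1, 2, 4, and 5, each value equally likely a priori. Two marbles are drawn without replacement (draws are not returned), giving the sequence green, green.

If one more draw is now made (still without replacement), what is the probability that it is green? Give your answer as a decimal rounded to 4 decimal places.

Compute the likelihood of the observed sequence for each case: P(data | r = 1) = (1/8)(0/7) = 0; P(data | r = 2) = (2/8)(1/7) = 1/28; P(data | r = 4) = (4/8)(3/7) = 3/14; P(data | r = 5) = (5/8)(4/7) = 5/14.
Weighting by the prior gives 1/4 · 0 = 0, 1/4 · 1/28 = 1/112, 1/4 · 3/14 = 3/56, 1/4 · 5/14 = 5/56; with total 17/112.
The posterior is then P(r = 1 | data) = 0, P(r = 2 | data) = 1/17, P(r = 4 | data) = 6/17, P(r = 5 | data) = 10/17.
Averaging over the posterior, P(green next | data) = (0)(1/17) + (1/3)(6/17) + (1/2)(10/17) = 7/17.

0.4118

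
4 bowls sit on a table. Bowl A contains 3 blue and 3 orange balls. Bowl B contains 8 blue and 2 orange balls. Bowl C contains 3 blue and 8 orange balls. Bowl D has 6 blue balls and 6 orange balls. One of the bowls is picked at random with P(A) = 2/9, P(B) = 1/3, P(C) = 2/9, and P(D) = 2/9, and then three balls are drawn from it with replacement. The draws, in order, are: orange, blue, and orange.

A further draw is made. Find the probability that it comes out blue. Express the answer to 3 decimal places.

0.458

For each hypothesis, P(data | H) works out to: P(data | bowl A) = (3/6)(3/6)(3/6) = 0.125; P(data | bowl B) = (2/10)(8/10)(2/10) = 0.032; P(data | bowl C) = (8/11)(3/11)(8/11) = 0.14425; P(data | bowl D) = (6/12)(6/12)(6/12) = 0.125.
The prior-weighted likelihoods are 2/9 · 0.125 = 0.027778, 1/3 · 0.032 = 0.010667, 2/9 · 0.14425 = 0.032056, 2/9 · 0.125 = 0.027778; with total 0.098278.
Dividing through by the total gives posterior P(bowl A | data) = 0.28264, P(bowl B | data) = 0.10854, P(bowl C | data) = 0.32618, P(bowl D | data) = 0.28264.
Averaging over the posterior, P(blue next | data) = (1/2)(0.28264) + (4/5)(0.10854) + (3/11)(0.32618) + (1/2)(0.28264) = 0.45843.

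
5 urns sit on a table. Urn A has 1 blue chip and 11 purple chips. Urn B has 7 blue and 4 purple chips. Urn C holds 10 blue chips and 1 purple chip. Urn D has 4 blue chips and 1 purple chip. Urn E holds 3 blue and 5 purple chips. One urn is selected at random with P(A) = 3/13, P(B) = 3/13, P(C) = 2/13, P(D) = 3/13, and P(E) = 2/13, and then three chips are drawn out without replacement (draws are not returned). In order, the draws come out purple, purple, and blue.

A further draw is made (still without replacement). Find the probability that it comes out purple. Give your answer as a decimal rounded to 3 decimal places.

0.613

For each hypothesis, P(data | H) works out to: P(data | urn A) = (11/12)(10/11)(1/10) = 0.083333; P(data | urn B) = (4/11)(3/10)(7/9) = 0.084848; P(data | urn C) = (1/11)(0/10) = 0; P(data | urn D) = (1/5)(0/4) = 0; P(data | urn E) = (5/8)(4/7)(3/6) = 0.17857.
Multiplying each by its prior: 3/13 · 0.083333 = 0.019231, 3/13 · 0.084848 = 0.01958, 2/13 · 0 = 0, 3/13 · 0 = 0, 2/13 · 0.17857 = 0.027473; summing to 0.066284.
Dividing through by the total gives posterior P(urn A | data) = 0.29013, P(urn B | data) = 0.2954, P(urn C | data) = 0, P(urn D | data) = 0, P(urn E | data) = 0.41447.
Averaging over the posterior, P(purple next | data) = (1)(0.29013) + (1/4)(0.2954) + (3/5)(0.41447) = 0.61266.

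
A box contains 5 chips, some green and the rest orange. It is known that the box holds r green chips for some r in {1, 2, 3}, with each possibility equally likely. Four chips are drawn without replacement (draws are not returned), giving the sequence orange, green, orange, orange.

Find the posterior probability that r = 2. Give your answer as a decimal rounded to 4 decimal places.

Under each hypothesis, the probability of the observed sequence is: P(data | r = 1) = (4/5)(1/4)(3/3)(2/2) = 1/5; P(data | r = 2) = (3/5)(2/4)(2/3)(1/2) = 1/10; P(data | r = 3) = (2/5)(3/4)(1/3)(0/2) = 0.
Weighting by the prior gives 1/3 · 1/5 = 1/15, 1/3 · 1/10 = 1/30, 1/3 · 0 = 0; summing to 1/10.
So P(r = 2 | data) = (1/30) / (1/10) = 1/3.

0.3333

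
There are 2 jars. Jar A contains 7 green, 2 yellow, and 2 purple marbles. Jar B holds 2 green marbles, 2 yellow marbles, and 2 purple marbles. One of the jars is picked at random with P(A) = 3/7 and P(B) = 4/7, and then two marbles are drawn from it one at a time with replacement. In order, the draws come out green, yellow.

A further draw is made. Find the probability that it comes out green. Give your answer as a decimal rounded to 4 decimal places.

The likelihood of the observed sequence under each hypothesis: P(data | jar A) = (7/11)(2/11) = 0.1157; P(data | jar B) = (2/6)(2/6) = 0.11111.
The prior-weighted likelihoods are 3/7 · 0.1157 = 0.049587, 4/7 · 0.11111 = 0.063492; with total 0.11308.
Dividing through by the total gives posterior P(jar A | data) = 0.43852, P(jar B | data) = 0.56148.
Averaging over the posterior, P(green next | data) = (7/11)(0.43852) + (1/3)(0.56148) = 0.46622.

0.4662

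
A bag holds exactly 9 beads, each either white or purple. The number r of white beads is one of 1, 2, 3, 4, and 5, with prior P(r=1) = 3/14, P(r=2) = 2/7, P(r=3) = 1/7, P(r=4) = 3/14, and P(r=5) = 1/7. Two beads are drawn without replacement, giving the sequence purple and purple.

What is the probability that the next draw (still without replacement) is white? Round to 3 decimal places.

Compute the likelihood of the observed sequence for each case: P(data | r = 1) = (8/9)(7/8) = 7/9; P(data | r = 2) = (7/9)(6/8) = 7/12; P(data | r = 3) = (6/9)(5/8) = 5/12; P(data | r = 4) = (5/9)(4/8) = 5/18; P(data | r = 5) = (4/9)(3/8) = 1/6.
Multiplying each by its prior: 3/14 · 7/9 = 1/6, 2/7 · 7/12 = 1/6, 1/7 · 5/12 = 5/84, 3/14 · 5/18 = 5/84, 1/7 · 1/6 = 1/42; these sum to 10/21.
The posterior is then P(r = 1 | data) = 7/20, P(r = 2 | data) = 7/20, P(r = 3 | data) = 1/8, P(r = 4 | data) = 1/8, P(r = 5 | data) = 1/20.
The predictive probability is P(white next | data) = (1/7)(7/20) + (2/7)(7/20) + (3/7)(1/8) + (4/7)(1/8) + (5/7)(1/20) = 87/280.

0.311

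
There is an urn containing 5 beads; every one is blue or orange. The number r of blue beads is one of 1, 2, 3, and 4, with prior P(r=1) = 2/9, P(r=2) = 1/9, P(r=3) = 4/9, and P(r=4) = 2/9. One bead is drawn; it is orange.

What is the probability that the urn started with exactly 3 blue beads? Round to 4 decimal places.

0.3810

Under each hypothesis, the probability of this draw is: P(data | r = 1) = (4/5) = 4/5; P(data | r = 2) = (3/5) = 3/5; P(data | r = 3) = (2/5) = 2/5; P(data | r = 4) = (1/5) = 1/5.
The prior-weighted likelihoods are 2/9 · 4/5 = 8/45, 1/9 · 3/5 = 1/15, 4/9 · 2/5 = 8/45, 2/9 · 1/5 = 2/45; these sum to 7/15.
Hence P(r = 3 | data) = (8/45) / (7/15) = 8/21.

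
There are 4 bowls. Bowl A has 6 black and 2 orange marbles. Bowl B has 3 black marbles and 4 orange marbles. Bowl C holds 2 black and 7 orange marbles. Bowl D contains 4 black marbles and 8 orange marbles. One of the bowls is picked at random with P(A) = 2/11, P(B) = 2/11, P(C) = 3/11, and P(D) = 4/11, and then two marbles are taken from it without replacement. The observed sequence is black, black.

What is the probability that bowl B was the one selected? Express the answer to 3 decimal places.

Under each hypothesis, the probability of the observed sequence is: P(data | bowl A) = (6/8)(5/7) = 0.53571; P(data | bowl B) = (3/7)(2/6) = 0.14286; P(data | bowl C) = (2/9)(1/8) = 0.027778; P(data | bowl D) = (4/12)(3/11) = 0.090909.
Weighting by the prior gives 2/11 · 0.53571 = 0.097403, 2/11 · 0.14286 = 0.025974, 3/11 · 0.027778 = 0.0075758, 4/11 · 0.090909 = 0.033058; with total 0.16401.
By Bayes' rule, P(bowl B | data) = (0.025974) / (0.16401) = 0.15837.

0.158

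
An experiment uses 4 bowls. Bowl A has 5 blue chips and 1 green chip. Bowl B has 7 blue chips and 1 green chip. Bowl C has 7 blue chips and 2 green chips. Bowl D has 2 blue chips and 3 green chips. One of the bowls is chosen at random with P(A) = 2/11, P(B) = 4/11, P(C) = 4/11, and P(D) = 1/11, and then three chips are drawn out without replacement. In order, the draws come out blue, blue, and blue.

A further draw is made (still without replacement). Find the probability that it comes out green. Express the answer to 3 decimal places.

For each hypothesis, P(data | H) works out to: P(data | bowl A) = (5/6)(4/5)(3/4) = 1/2; P(data | bowl B) = (7/8)(6/7)(5/6) = 5/8; P(data | bowl C) = (7/9)(6/8)(5/7) = 5/12; P(data | bowl D) = (2/5)(1/4)(0/3) = 0.
Multiplying each by its prior: 2/11 · 1/2 = 1/11, 4/11 · 5/8 = 5/22, 4/11 · 5/12 = 5/33, 1/11 · 0 = 0; with total 31/66.
Dividing through by the total gives posterior P(bowl A | data) = 6/31, P(bowl B | data) = 15/31, P(bowl C | data) = 10/31, P(bowl D | data) = 0.
The predictive probability is P(green next | data) = (1/3)(6/31) + (1/5)(15/31) + (1/3)(10/31) = 25/93.

0.269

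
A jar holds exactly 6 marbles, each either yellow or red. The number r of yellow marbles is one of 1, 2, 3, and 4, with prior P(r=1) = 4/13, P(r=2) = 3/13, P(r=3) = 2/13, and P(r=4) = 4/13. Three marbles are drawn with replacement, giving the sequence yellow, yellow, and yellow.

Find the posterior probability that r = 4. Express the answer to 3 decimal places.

0.757

For each hypothesis, P(data | H) works out to: P(data | r = 1) = (1/6)(1/6)(1/6) = 1/216; P(data | r = 2) = (2/6)(2/6)(2/6) = 1/27; P(data | r = 3) = (3/6)(3/6)(3/6) = 1/8; P(data | r = 4) = (4/6)(4/6)(4/6) = 8/27.
The prior-weighted likelihoods are 4/13 · 1/216 = 1/702, 3/13 · 1/27 = 1/117, 2/13 · 1/8 = 1/52, 4/13 · 8/27 = 32/351; summing to 13/108.
So P(r = 4 | data) = (32/351) / (13/108) = 128/169.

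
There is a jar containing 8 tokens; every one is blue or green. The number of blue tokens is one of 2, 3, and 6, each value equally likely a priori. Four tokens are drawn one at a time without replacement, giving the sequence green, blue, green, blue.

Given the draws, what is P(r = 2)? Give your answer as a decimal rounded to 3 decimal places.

The likelihood of the observed sequence under each hypothesis: P(data | r = 2) = (6/8)(2/7)(5/6)(1/5) = 1/28; P(data | r = 3) = (5/8)(3/7)(4/6)(2/5) = 1/14; P(data | r = 6) = (2/8)(6/7)(1/6)(5/5) = 1/28.
The prior-weighted likelihoods are 1/3 · 1/28 = 1/84, 1/3 · 1/14 = 1/42, 1/3 · 1/28 = 1/84; these sum to 1/21.
Hence P(r = 2 | data) = (1/84) / (1/21) = 1/4.

0.250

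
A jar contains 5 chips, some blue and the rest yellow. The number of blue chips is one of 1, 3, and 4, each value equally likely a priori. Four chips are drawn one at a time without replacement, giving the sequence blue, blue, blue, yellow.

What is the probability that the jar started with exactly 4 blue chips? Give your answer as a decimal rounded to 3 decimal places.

0.667

Under each hypothesis, the probability of the observed sequence is: P(data | r = 1) = (1/5)(0/4) = 0; P(data | r = 3) = (3/5)(2/4)(1/3)(2/2) = 1/10; P(data | r = 4) = (4/5)(3/4)(2/3)(1/2) = 1/5.
The prior-weighted likelihoods are 1/3 · 0 = 0, 1/3 · 1/10 = 1/30, 1/3 · 1/5 = 1/15; summing to 1/10.
So P(r = 4 | data) = (1/15) / (1/10) = 2/3.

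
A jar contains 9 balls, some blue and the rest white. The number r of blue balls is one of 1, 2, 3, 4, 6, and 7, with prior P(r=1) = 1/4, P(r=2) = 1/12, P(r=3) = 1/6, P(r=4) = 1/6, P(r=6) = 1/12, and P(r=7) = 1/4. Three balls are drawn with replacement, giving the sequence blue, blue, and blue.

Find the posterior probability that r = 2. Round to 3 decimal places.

For each hypothesis, P(data | H) works out to: P(data | r = 1) = (1/9)(1/9)(1/9) = 0.0013717; P(data | r = 2) = (2/9)(2/9)(2/9) = 0.010974; P(data | r = 3) = (3/9)(3/9)(3/9) = 0.037037; P(data | r = 4) = (4/9)(4/9)(4/9) = 0.087791; P(data | r = 6) = (6/9)(6/9)(6/9) = 0.2963; P(data | r = 7) = (7/9)(7/9)(7/9) = 0.47051.
The prior-weighted likelihoods are 1/4 · 0.0013717 = 0.00034294, 1/12 · 0.010974 = 0.00091449, 1/6 · 0.037037 = 0.0061728, 1/6 · 0.087791 = 0.014632, 1/12 · 0.2963 = 0.024691, 1/4 · 0.47051 = 0.11763; these sum to 0.16438.
So P(r = 2 | data) = (0.00091449) / (0.16438) = 0.0055633.

0.006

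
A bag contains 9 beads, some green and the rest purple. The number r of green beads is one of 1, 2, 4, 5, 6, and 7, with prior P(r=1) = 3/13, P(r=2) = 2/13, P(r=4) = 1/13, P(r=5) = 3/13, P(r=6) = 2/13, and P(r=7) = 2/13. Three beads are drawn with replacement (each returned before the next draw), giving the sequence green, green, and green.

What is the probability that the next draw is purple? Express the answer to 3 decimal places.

0.326

Compute the likelihood of the observed sequence for each case: P(data | r = 1) = (1/9)(1/9)(1/9) = 0.0013717; P(data | r = 2) = (2/9)(2/9)(2/9) = 0.010974; P(data | r = 4) = (4/9)(4/9)(4/9) = 0.087791; P(data | r = 5) = (5/9)(5/9)(5/9) = 0.17147; P(data | r = 6) = (6/9)(6/9)(6/9) = 0.2963; P(data | r = 7) = (7/9)(7/9)(7/9) = 0.47051.
The prior-weighted likelihoods are 3/13 · 0.0013717 = 0.00031656, 2/13 · 0.010974 = 0.0016883, 1/13 · 0.087791 = 0.0067532, 3/13 · 0.17147 = 0.039569, 2/13 · 0.2963 = 0.045584, 2/13 · 0.47051 = 0.072386; these sum to 0.1663.
Dividing through by the total gives posterior P(r = 1 | data) = 0.0019036, P(r = 2 | data) = 0.010152, P(r = 4 | data) = 0.040609, P(r = 5 | data) = 0.23794, P(r = 6 | data) = 0.27411, P(r = 7 | data) = 0.43528.
The predictive probability is P(purple next | data) = (8/9)(0.0019036) + (7/9)(0.010152) + (5/9)(0.040609) + (4/9)(0.23794) + (1/3)(0.27411) + (2/9)(0.43528) = 0.326.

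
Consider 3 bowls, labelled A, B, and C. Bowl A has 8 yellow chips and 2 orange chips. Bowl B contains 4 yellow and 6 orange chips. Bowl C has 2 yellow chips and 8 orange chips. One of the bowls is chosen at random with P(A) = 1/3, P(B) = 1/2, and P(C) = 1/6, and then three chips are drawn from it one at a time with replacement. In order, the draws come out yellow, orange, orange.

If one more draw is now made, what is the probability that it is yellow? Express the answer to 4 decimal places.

Under each hypothesis, the probability of the observed sequence is: P(data | bowl A) = (8/10)(2/10)(2/10) = 4/125; P(data | bowl B) = (4/10)(6/10)(6/10) = 18/125; P(data | bowl C) = (2/10)(8/10)(8/10) = 16/125.
Multiplying each by its prior: 1/3 · 4/125 = 4/375, 1/2 · 18/125 = 9/125, 1/6 · 16/125 = 8/375; these sum to 13/125.
Dividing through by the total gives posterior P(bowl A | data) = 4/39, P(bowl B | data) = 9/13, P(bowl C | data) = 8/39.
So P(yellow next | data) = Σ P(yellow next | H) P(H | data) = (4/5)(4/39) + (2/5)(9/13) + (1/5)(8/39) = 2/5.

0.4000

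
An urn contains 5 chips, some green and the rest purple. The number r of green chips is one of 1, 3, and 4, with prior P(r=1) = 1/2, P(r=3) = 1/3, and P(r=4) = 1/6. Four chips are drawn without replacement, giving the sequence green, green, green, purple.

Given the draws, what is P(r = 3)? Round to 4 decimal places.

0.5000

For each hypothesis, P(data | H) works out to: P(data | r = 1) = (1/5)(0/4) = 0; P(data | r = 3) = (3/5)(2/4)(1/3)(2/2) = 1/10; P(data | r = 4) = (4/5)(3/4)(2/3)(1/2) = 1/5.
Multiplying each by its prior: 1/2 · 0 = 0, 1/3 · 1/10 = 1/30, 1/6 · 1/5 = 1/30; summing to 1/15.
Hence P(r = 3 | data) = (1/30) / (1/15) = 1/2.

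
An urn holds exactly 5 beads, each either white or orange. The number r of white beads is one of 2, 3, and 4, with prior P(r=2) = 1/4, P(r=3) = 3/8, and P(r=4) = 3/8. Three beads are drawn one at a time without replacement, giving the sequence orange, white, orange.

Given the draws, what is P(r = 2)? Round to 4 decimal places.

0.5714

Compute the likelihood of the observed sequence for each case: P(data | r = 2) = (3/5)(2/4)(2/3) = 1/5; P(data | r = 3) = (2/5)(3/4)(1/3) = 1/10; P(data | r = 4) = (1/5)(4/4)(0/3) = 0.
Weighting by the prior gives 1/4 · 1/5 = 1/20, 3/8 · 1/10 = 3/80, 3/8 · 0 = 0; these sum to 7/80.
Therefore the posterior P(r = 2 | data) = (1/20) / (7/80) = 4/7.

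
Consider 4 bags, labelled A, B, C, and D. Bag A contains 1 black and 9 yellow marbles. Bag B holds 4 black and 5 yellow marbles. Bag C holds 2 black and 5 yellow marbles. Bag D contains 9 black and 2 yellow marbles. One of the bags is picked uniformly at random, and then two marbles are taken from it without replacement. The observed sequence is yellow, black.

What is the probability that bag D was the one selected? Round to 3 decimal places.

Compute the likelihood of the observed sequence for each case: P(data | bag A) = (9/10)(1/9) = 0.1; P(data | bag B) = (5/9)(4/8) = 0.27778; P(data | bag C) = (5/7)(2/6) = 0.2381; P(data | bag D) = (2/11)(9/10) = 0.16364.
Weighting by the prior gives 1/4 · 0.1 = 0.025, 1/4 · 0.27778 = 0.069444, 1/4 · 0.2381 = 0.059524, 1/4 · 0.16364 = 0.040909; these sum to 0.19488.
By Bayes' rule, P(bag D | data) = (0.040909) / (0.19488) = 0.20992.

0.210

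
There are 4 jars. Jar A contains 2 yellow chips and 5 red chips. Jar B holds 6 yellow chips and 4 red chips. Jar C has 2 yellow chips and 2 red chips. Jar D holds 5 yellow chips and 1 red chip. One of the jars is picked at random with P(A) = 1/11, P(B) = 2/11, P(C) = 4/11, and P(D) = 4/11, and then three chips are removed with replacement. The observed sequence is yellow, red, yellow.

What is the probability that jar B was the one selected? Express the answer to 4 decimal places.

Compute the likelihood of the observed sequence for each case: P(data | jar A) = (2/7)(5/7)(2/7) = 0.058309; P(data | jar B) = (6/10)(4/10)(6/10) = 0.144; P(data | jar C) = (2/4)(2/4)(2/4) = 0.125; P(data | jar D) = (5/6)(1/6)(5/6) = 0.11574.
The prior-weighted likelihoods are 1/11 · 0.058309 = 0.0053008, 2/11 · 0.144 = 0.026182, 4/11 · 0.125 = 0.045455, 4/11 · 0.11574 = 0.042088; with total 0.11902.
Therefore the posterior P(jar B | data) = (0.026182) / (0.11902) = 0.21997.

0.2200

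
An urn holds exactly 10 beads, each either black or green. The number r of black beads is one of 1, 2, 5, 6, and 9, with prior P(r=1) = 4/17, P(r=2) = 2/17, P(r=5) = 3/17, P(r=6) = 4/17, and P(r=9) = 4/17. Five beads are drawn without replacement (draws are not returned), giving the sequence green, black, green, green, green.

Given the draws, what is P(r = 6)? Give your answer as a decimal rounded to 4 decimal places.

0.0272

Compute the likelihood of the observed sequence for each case: P(data | r = 1) = (9/10)(1/9)(8/8)(7/7)(6/6) = 0.1; P(data | r = 2) = (8/10)(2/9)(7/8)(6/7)(5/6) = 0.11111; P(data | r = 5) = (5/10)(5/9)(4/8)(3/7)(2/6) = 0.019841; P(data | r = 6) = (4/10)(6/9)(3/8)(2/7)(1/6) = 0.0047619; P(data | r = 9) = (1/10)(9/9)(0/8) = 0.
Weighting by the prior gives 4/17 · 0.1 = 0.023529, 2/17 · 0.11111 = 0.013072, 3/17 · 0.019841 = 0.0035014, 4/17 · 0.0047619 = 0.0011204, 4/17 · 0 = 0; with total 0.041223.
So P(r = 6 | data) = (0.0011204) / (0.041223) = 0.02718.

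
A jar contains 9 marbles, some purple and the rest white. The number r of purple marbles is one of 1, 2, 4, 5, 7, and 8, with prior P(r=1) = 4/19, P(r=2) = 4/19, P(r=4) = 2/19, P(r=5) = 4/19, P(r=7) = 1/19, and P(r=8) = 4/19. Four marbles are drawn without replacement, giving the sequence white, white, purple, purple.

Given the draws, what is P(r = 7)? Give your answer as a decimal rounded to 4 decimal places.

0.0452

For each hypothesis, P(data | H) works out to: P(data | r = 1) = (8/9)(7/8)(1/7)(0/6) = 0; P(data | r = 2) = (7/9)(6/8)(2/7)(1/6) = 0.027778; P(data | r = 4) = (5/9)(4/8)(4/7)(3/6) = 0.079365; P(data | r = 5) = (4/9)(3/8)(5/7)(4/6) = 0.079365; P(data | r = 7) = (2/9)(1/8)(7/7)(6/6) = 0.027778; P(data | r = 8) = (1/9)(0/8) = 0.
Multiplying each by its prior: 4/19 · 0 = 0, 4/19 · 0.027778 = 0.005848, 2/19 · 0.079365 = 0.0083542, 4/19 · 0.079365 = 0.016708, 1/19 · 0.027778 = 0.001462, 4/19 · 0 = 0; these sum to 0.032373.
By Bayes' rule, P(r = 7 | data) = (0.001462) / (0.032373) = 0.045161.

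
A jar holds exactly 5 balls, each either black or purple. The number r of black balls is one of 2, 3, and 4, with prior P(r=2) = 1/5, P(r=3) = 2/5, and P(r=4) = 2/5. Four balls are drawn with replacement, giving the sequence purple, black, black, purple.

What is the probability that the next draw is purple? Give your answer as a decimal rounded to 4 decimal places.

0.4057

For each hypothesis, P(data | H) works out to: P(data | r = 2) = (3/5)(2/5)(2/5)(3/5) = 0.0576; P(data | r = 3) = (2/5)(3/5)(3/5)(2/5) = 0.0576; P(data | r = 4) = (1/5)(4/5)(4/5)(1/5) = 0.0256.
Multiplying each by its prior: 1/5 · 0.0576 = 0.01152, 2/5 · 0.0576 = 0.02304, 2/5 · 0.0256 = 0.01024; summing to 0.0448.
The posterior is then P(r = 2 | data) = 0.25714, P(r = 3 | data) = 0.51429, P(r = 4 | data) = 0.22857.
So P(purple next | data) = Σ P(purple next | H) P(H | data) = (3/5)(0.25714) + (2/5)(0.51429) + (1/5)(0.22857) = 0.40571.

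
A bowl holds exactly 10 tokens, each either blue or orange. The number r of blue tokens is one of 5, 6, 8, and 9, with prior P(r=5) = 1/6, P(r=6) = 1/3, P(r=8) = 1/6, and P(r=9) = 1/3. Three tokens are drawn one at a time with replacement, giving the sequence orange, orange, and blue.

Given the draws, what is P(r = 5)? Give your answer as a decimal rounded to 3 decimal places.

Compute the likelihood of the observed sequence for each case: P(data | r = 5) = (5/10)(5/10)(5/10) = 0.125; P(data | r = 6) = (4/10)(4/10)(6/10) = 0.096; P(data | r = 8) = (2/10)(2/10)(8/10) = 0.032; P(data | r = 9) = (1/10)(1/10)(9/10) = 0.009.
Weighting by the prior gives 1/6 · 0.125 = 0.020833, 1/3 · 0.096 = 0.032, 1/6 · 0.032 = 0.0053333, 1/3 · 0.009 = 0.003; these sum to 0.061167.
Therefore the posterior P(r = 5 | data) = (0.020833) / (0.061167) = 0.3406.

0.341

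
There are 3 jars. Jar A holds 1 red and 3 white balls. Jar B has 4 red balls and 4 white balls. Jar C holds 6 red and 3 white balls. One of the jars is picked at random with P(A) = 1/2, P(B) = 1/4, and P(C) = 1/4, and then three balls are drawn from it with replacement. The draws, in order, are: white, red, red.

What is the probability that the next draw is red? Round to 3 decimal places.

The likelihood of the observed sequence under each hypothesis: P(data | jar A) = (3/4)(1/4)(1/4) = 0.046875; P(data | jar B) = (4/8)(4/8)(4/8) = 0.125; P(data | jar C) = (3/9)(6/9)(6/9) = 0.14815.
Multiplying each by its prior: 1/2 · 0.046875 = 0.023438, 1/4 · 0.125 = 0.03125, 1/4 · 0.14815 = 0.037037; with total 0.091725.
The posterior is then P(jar A | data) = 0.25552, P(jar B | data) = 0.34069, P(jar C | data) = 0.40379.
The predictive probability is P(red next | data) = (1/4)(0.25552) + (1/2)(0.34069) + (2/3)(0.40379) = 0.50342.

0.503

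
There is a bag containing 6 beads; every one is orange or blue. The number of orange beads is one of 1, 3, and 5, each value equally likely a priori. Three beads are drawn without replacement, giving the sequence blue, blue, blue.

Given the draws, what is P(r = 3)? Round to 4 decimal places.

For each hypothesis, P(data | H) works out to: P(data | r = 1) = (5/6)(4/5)(3/4) = 1/2; P(data | r = 3) = (3/6)(2/5)(1/4) = 1/20; P(data | r = 5) = (1/6)(0/5) = 0.
Weighting by the prior gives 1/3 · 1/2 = 1/6, 1/3 · 1/20 = 1/60, 1/3 · 0 = 0; these sum to 11/60.
So P(r = 3 | data) = (1/60) / (11/60) = 1/11.

0.0909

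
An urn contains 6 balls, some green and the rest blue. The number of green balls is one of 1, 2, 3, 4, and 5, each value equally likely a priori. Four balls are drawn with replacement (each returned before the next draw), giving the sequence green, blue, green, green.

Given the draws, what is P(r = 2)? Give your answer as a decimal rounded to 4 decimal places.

0.0863

The likelihood of the observed sequence under each hypothesis: P(data | r = 1) = (1/6)(5/6)(1/6)(1/6) = 0.003858; P(data | r = 2) = (2/6)(4/6)(2/6)(2/6) = 0.024691; P(data | r = 3) = (3/6)(3/6)(3/6)(3/6) = 0.0625; P(data | r = 4) = (4/6)(2/6)(4/6)(4/6) = 0.098765; P(data | r = 5) = (5/6)(1/6)(5/6)(5/6) = 0.096451.
Multiplying each by its prior: 1/5 · 0.003858 = 0.0007716, 1/5 · 0.024691 = 0.0049383, 1/5 · 0.0625 = 0.0125, 1/5 · 0.098765 = 0.019753, 1/5 · 0.096451 = 0.01929; these sum to 0.057253.
Hence P(r = 2 | data) = (0.0049383) / (0.057253) = 0.086253.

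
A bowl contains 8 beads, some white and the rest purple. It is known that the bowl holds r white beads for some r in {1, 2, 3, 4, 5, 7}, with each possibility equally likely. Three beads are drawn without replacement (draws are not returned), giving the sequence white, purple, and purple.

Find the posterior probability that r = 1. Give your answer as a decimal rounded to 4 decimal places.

Under each hypothesis, the probability of the observed sequence is: P(data | r = 1) = (1/8)(7/7)(6/6) = 1/8; P(data | r = 2) = (2/8)(6/7)(5/6) = 5/28; P(data | r = 3) = (3/8)(5/7)(4/6) = 5/28; P(data | r = 4) = (4/8)(4/7)(3/6) = 1/7; P(data | r = 5) = (5/8)(3/7)(2/6) = 5/56; P(data | r = 7) = (7/8)(1/7)(0/6) = 0.
Weighting by the prior gives 1/6 · 1/8 = 1/48, 1/6 · 5/28 = 5/168, 1/6 · 5/28 = 5/168, 1/6 · 1/7 = 1/42, 1/6 · 5/56 = 5/336, 1/6 · 0 = 0; summing to 5/42.
So P(r = 1 | data) = (1/48) / (5/42) = 7/40.

0.1750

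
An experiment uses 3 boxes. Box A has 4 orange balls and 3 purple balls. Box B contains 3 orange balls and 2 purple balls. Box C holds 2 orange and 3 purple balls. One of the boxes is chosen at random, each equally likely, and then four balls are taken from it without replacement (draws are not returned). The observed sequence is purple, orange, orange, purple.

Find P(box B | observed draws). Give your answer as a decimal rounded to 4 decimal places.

Under each hypothesis, the probability of the observed sequence is: P(data | box A) = (3/7)(4/6)(3/5)(2/4) = 3/35; P(data | box B) = (2/5)(3/4)(2/3)(1/2) = 1/10; P(data | box C) = (3/5)(2/4)(1/3)(2/2) = 1/10.
Weighting by the prior gives 1/3 · 3/35 = 1/35, 1/3 · 1/10 = 1/30, 1/3 · 1/10 = 1/30; with total 2/21.
Therefore the posterior P(box B | data) = (1/30) / (2/21) = 7/20.

0.3500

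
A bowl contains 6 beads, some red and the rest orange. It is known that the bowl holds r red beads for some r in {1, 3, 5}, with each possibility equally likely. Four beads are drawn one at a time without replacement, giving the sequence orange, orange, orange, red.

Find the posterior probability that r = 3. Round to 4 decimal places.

0.2308

For each hypothesis, P(data | H) works out to: P(data | r = 1) = (5/6)(4/5)(3/4)(1/3) = 1/6; P(data | r = 3) = (3/6)(2/5)(1/4)(3/3) = 1/20; P(data | r = 5) = (1/6)(0/5) = 0.
The prior-weighted likelihoods are 1/3 · 1/6 = 1/18, 1/3 · 1/20 = 1/60, 1/3 · 0 = 0; with total 13/180.
Therefore the posterior P(r = 3 | data) = (1/60) / (13/180) = 3/13.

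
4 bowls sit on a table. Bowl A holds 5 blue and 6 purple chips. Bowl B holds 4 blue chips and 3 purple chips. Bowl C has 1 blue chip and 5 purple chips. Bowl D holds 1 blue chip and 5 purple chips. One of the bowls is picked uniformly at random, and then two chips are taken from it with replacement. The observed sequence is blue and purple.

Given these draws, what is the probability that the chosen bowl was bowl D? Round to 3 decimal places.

Compute the likelihood of the observed sequence for each case: P(data | bowl A) = (5/11)(6/11) = 0.24793; P(data | bowl B) = (4/7)(3/7) = 0.2449; P(data | bowl C) = (1/6)(5/6) = 0.13889; P(data | bowl D) = (1/6)(5/6) = 0.13889.
Multiplying each by its prior: 1/4 · 0.24793 = 0.061983, 1/4 · 0.2449 = 0.061224, 1/4 · 0.13889 = 0.034722, 1/4 · 0.13889 = 0.034722; with total 0.19265.
Hence P(bowl D | data) = (0.034722) / (0.19265) = 0.18023.

0.180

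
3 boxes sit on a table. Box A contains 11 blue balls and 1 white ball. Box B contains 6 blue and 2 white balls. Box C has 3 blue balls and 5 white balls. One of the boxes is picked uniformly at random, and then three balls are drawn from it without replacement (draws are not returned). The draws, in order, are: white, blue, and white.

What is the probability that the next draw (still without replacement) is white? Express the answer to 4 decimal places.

0.5000

Compute the likelihood of the observed sequence for each case: P(data | box A) = (1/12)(11/11)(0/10) = 0; P(data | box B) = (2/8)(6/7)(1/6) = 1/28; P(data | box C) = (5/8)(3/7)(4/6) = 5/28.
The prior-weighted likelihoods are 1/3 · 0 = 0, 1/3 · 1/28 = 1/84, 1/3 · 5/28 = 5/84; summing to 1/14.
Normalising, the posterior is P(box A | data) = 0, P(box B | data) = 1/6, P(box C | data) = 5/6.
The predictive probability is P(white next | data) = (0)(1/6) + (3/5)(5/6) = 1/2.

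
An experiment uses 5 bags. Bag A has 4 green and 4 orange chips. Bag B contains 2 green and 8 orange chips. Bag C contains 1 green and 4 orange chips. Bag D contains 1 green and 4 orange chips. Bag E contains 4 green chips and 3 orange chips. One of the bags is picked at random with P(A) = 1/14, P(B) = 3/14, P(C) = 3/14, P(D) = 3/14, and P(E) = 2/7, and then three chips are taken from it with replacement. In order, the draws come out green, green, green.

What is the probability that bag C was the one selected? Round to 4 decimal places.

0.0254

For each hypothesis, P(data | H) works out to: P(data | bag A) = (4/8)(4/8)(4/8) = 0.125; P(data | bag B) = (2/10)(2/10)(2/10) = 0.008; P(data | bag C) = (1/5)(1/5)(1/5) = 0.008; P(data | bag D) = (1/5)(1/5)(1/5) = 0.008; P(data | bag E) = (4/7)(4/7)(4/7) = 0.18659.
Multiplying each by its prior: 1/14 · 0.125 = 0.0089286, 3/14 · 0.008 = 0.0017143, 3/14 · 0.008 = 0.0017143, 3/14 · 0.008 = 0.0017143, 2/7 · 0.18659 = 0.053311; summing to 0.067383.
Hence P(bag C | data) = (0.0017143) / (0.067383) = 0.025441.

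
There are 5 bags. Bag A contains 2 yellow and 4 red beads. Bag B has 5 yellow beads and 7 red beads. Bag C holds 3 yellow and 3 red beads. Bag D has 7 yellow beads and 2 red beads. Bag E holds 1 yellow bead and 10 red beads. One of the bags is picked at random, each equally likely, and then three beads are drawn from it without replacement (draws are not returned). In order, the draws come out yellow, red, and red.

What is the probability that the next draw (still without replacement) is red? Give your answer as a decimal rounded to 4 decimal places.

Under each hypothesis, the probability of the observed sequence is: P(data | bag A) = (2/6)(4/5)(3/4) = 1/5; P(data | bag B) = (5/12)(7/11)(6/10) = 7/44; P(data | bag C) = (3/6)(3/5)(2/4) = 3/20; P(data | bag D) = (7/9)(2/8)(1/7) = 1/36; P(data | bag E) = (1/11)(10/10)(9/9) = 1/11.
The prior-weighted likelihoods are 1/5 · 1/5 = 1/25, 1/5 · 7/44 = 7/220, 1/5 · 3/20 = 3/100, 1/5 · 1/36 = 1/180, 1/5 · 1/11 = 1/55; these sum to 113/900.
Dividing through by the total gives posterior P(bag A | data) = 0.31858, P(bag B | data) = 0.25342, P(bag C | data) = 0.23894, P(bag D | data) = 0.044248, P(bag E | data) = 0.14481.
The predictive probability is P(red next | data) = (2/3)(0.31858) + (5/9)(0.25342) + (1/3)(0.23894) + (0)(0.044248) + (1)(0.14481) = 0.57763.

0.5776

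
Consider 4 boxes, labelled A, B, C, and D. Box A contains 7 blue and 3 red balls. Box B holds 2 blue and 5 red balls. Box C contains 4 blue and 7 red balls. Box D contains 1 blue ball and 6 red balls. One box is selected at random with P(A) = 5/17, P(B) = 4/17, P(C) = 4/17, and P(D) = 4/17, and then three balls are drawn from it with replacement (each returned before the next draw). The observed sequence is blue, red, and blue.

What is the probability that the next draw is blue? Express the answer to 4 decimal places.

For each hypothesis, P(data | H) works out to: P(data | box A) = (7/10)(3/10)(7/10) = 0.147; P(data | box B) = (2/7)(5/7)(2/7) = 0.058309; P(data | box C) = (4/11)(7/11)(4/11) = 0.084147; P(data | box D) = (1/7)(6/7)(1/7) = 0.017493.
The prior-weighted likelihoods are 5/17 · 0.147 = 0.043235, 4/17 · 0.058309 = 0.01372, 4/17 · 0.084147 = 0.019799, 4/17 · 0.017493 = 0.0041159; summing to 0.08087.
Normalising, the posterior is P(box A | data) = 0.53462, P(box B | data) = 0.16965, P(box C | data) = 0.24483, P(box D | data) = 0.050895.
The predictive probability is P(blue next | data) = (7/10)(0.53462) + (2/7)(0.16965) + (4/11)(0.24483) + (1/7)(0.050895) = 0.51901.

0.5190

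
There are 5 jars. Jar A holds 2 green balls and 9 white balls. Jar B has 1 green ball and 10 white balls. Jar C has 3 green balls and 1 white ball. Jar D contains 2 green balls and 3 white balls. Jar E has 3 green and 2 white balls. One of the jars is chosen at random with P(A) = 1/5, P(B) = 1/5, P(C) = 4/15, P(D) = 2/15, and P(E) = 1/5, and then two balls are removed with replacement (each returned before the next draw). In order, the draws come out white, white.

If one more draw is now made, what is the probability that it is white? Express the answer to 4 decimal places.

0.7720

For each hypothesis, P(data | H) works out to: P(data | jar A) = (9/11)(9/11) = 0.66942; P(data | jar B) = (10/11)(10/11) = 0.82645; P(data | jar C) = (1/4)(1/4) = 0.0625; P(data | jar D) = (3/5)(3/5) = 0.36; P(data | jar E) = (2/5)(2/5) = 0.16.
Weighting by the prior gives 1/5 · 0.66942 = 0.13388, 1/5 · 0.82645 = 0.16529, 4/15 · 0.0625 = 0.016667, 2/15 · 0.36 = 0.048, 1/5 · 0.16 = 0.032; summing to 0.39584.
Normalising, the posterior is P(jar A | data) = 0.33823, P(jar B | data) = 0.41757, P(jar C | data) = 0.042105, P(jar D | data) = 0.12126, P(jar E | data) = 0.080841.
Averaging over the posterior, P(white next | data) = (9/11)(0.33823) + (10/11)(0.41757) + (1/4)(0.042105) + (3/5)(0.12126) + (2/5)(0.080841) = 0.77196.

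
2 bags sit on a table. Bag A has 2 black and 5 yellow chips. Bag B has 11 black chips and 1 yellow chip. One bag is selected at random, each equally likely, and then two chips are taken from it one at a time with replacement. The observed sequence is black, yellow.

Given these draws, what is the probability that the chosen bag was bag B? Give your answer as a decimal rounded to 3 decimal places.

0.272

The likelihood of the observed sequence under each hypothesis: P(data | bag A) = (2/7)(5/7) = 0.20408; P(data | bag B) = (11/12)(1/12) = 0.076389.
Weighting by the prior gives 1/2 · 0.20408 = 0.10204, 1/2 · 0.076389 = 0.038194; summing to 0.14024.
By Bayes' rule, P(bag B | data) = (0.038194) / (0.14024) = 0.27236.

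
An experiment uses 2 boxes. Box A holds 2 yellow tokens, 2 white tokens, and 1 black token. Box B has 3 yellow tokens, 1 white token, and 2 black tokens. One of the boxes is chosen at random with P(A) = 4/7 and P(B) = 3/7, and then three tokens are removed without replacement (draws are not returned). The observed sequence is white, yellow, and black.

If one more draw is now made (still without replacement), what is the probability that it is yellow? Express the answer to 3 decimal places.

0.560

The likelihood of the observed sequence under each hypothesis: P(data | box A) = (2/5)(2/4)(1/3) = 1/15; P(data | box B) = (1/6)(3/5)(2/4) = 1/20.
The prior-weighted likelihoods are 4/7 · 1/15 = 4/105, 3/7 · 1/20 = 3/140; summing to 5/84.
Normalising, the posterior is P(box A | data) = 16/25, P(box B | data) = 9/25.
So P(yellow next | data) = Σ P(yellow next | H) P(H | data) = (1/2)(16/25) + (2/3)(9/25) = 14/25.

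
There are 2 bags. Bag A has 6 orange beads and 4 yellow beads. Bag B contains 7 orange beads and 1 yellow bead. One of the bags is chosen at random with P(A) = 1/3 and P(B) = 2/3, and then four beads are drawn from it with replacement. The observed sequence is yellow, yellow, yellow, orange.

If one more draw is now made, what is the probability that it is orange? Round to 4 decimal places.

0.6225

The likelihood of the observed sequence under each hypothesis: P(data | bag A) = (4/10)(4/10)(4/10)(6/10) = 0.0384; P(data | bag B) = (1/8)(1/8)(1/8)(7/8) = 0.001709.
Weighting by the prior gives 1/3 · 0.0384 = 0.0128, 2/3 · 0.001709 = 0.0011393; these sum to 0.013939.
The posterior is then P(bag A | data) = 0.91827, P(bag B | data) = 0.081734.
So P(orange next | data) = Σ P(orange next | H) P(H | data) = (3/5)(0.91827) + (7/8)(0.081734) = 0.62248.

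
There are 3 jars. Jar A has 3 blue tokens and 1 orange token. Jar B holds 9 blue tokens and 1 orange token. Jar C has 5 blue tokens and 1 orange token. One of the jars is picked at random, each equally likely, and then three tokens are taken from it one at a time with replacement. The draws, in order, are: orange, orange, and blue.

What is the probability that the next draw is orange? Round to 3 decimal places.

0.209

The likelihood of the observed sequence under each hypothesis: P(data | jar A) = (1/4)(1/4)(3/4) = 0.046875; P(data | jar B) = (1/10)(1/10)(9/10) = 0.009; P(data | jar C) = (1/6)(1/6)(5/6) = 0.023148.
Multiplying each by its prior: 1/3 · 0.046875 = 0.015625, 1/3 · 0.009 = 0.003, 1/3 · 0.023148 = 0.007716; summing to 0.026341.
The posterior is then P(jar A | data) = 0.59318, P(jar B | data) = 0.11389, P(jar C | data) = 0.29293.
The predictive probability is P(orange next | data) = (1/4)(0.59318) + (1/10)(0.11389) + (1/6)(0.29293) = 0.20851.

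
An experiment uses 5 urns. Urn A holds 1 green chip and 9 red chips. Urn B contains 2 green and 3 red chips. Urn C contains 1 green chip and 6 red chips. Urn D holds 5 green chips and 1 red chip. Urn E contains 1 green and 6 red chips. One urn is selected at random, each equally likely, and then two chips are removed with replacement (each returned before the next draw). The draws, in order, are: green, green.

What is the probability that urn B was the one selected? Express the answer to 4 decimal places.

0.1767

Compute the likelihood of the observed sequence for each case: P(data | urn A) = (1/10)(1/10) = 0.01; P(data | urn B) = (2/5)(2/5) = 0.16; P(data | urn C) = (1/7)(1/7) = 0.020408; P(data | urn D) = (5/6)(5/6) = 0.69444; P(data | urn E) = (1/7)(1/7) = 0.020408.
The prior-weighted likelihoods are 1/5 · 0.01 = 0.002, 1/5 · 0.16 = 0.032, 1/5 · 0.020408 = 0.0040816, 1/5 · 0.69444 = 0.13889, 1/5 · 0.020408 = 0.0040816; these sum to 0.18105.
So P(urn B | data) = (0.032) / (0.18105) = 0.17674.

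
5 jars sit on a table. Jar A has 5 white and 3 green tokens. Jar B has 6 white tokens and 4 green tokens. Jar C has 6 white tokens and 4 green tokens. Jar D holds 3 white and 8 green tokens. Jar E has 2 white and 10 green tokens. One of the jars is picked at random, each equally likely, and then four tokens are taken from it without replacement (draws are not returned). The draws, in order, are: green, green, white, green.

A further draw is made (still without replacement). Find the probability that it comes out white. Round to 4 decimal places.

The likelihood of the observed sequence under each hypothesis: P(data | jar A) = (3/8)(2/7)(5/6)(1/5) = 0.017857; P(data | jar B) = (4/10)(3/9)(6/8)(2/7) = 0.028571; P(data | jar C) = (4/10)(3/9)(6/8)(2/7) = 0.028571; P(data | jar D) = (8/11)(7/10)(3/9)(6/8) = 0.12727; P(data | jar E) = (10/12)(9/11)(2/10)(8/9) = 0.12121.
Multiplying each by its prior: 1/5 · 0.017857 = 0.0035714, 1/5 · 0.028571 = 0.0057143, 1/5 · 0.028571 = 0.0057143, 1/5 · 0.12727 = 0.025455, 1/5 · 0.12121 = 0.024242; summing to 0.064697.
Normalising, the posterior is P(jar A | data) = 0.055202, P(jar B | data) = 0.088324, P(jar C | data) = 0.088324, P(jar D | data) = 0.39344, P(jar E | data) = 0.37471.
So P(white next | data) = Σ P(white next | H) P(H | data) = (1)(0.055202) + (5/6)(0.088324) + (5/6)(0.088324) + (2/7)(0.39344) + (1/8)(0.37471) = 0.36166.

0.3617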